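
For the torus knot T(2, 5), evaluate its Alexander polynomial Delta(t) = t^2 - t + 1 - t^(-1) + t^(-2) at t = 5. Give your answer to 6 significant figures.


Substituting t = 5 into Delta(t) = t^2 - t + 1 - t^(-1) + t^(-2):
Term values: (25) + (-5) + (1) + (-0.2) + (0.04)
Sum = 20.84
Rounded to 6 significant figures: 20.84

20.84


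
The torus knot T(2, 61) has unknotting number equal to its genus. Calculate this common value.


For a torus knot T(p,q), both the unknotting number and genus equal (p-1)(q-1)/2.
= (2-1)(61-1)/2
= 1*60/2
= 60/2 = 30

30


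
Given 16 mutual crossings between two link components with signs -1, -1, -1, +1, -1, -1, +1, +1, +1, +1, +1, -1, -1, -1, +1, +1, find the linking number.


Step 1: Count positive crossings: 8
Step 2: Count negative crossings: 8
Step 3: Sum of signs = 8 - 8 = 0
Step 4: Linking number = sum/2 = 0/2 = 0

0


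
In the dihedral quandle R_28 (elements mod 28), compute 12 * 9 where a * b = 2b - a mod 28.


12 * 9 = 2*9 - 12 mod 28
= 18 - 12 mod 28
= 6 mod 28 = 6

6


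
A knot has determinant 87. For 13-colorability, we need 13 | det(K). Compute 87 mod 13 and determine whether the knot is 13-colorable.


Step 1: A knot is p-colorable if and only if p divides its determinant.
Step 2: Compute 87 mod 13.
87 = 6 * 13 + 9
Step 3: 87 mod 13 = 9
Step 4: The knot is 13-colorable: no

9


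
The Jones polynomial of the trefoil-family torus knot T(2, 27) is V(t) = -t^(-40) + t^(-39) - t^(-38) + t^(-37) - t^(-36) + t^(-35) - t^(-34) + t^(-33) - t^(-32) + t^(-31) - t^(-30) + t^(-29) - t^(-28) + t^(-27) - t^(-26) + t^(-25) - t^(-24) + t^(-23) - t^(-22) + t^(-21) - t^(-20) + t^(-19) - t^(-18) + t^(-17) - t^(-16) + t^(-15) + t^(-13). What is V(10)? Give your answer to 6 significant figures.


Substituting t = 10 into V(t) = -t^(-40) + t^(-39) - t^(-38) + t^(-37) - t^(-36) + t^(-35) - t^(-34) + t^(-33) - t^(-32) + t^(-31) - t^(-30) + t^(-29) - t^(-28) + t^(-27) - t^(-26) + t^(-25) - t^(-24) + t^(-23) - t^(-22) + t^(-21) - t^(-20) + t^(-19) - t^(-18) + t^(-17) - t^(-16) + t^(-15) + t^(-13):
  (-)t^(-40) = -1e-40
  (+)t^(-39) = 1e-39
  (-)t^(-38) = -1e-38
  (+)t^(-37) = 1e-37
  (-)t^(-36) = -1e-36
  (+)t^(-35) = 1e-35
  (-)t^(-34) = -1e-34
  (+)t^(-33) = 1e-33
  (-)t^(-32) = -1e-32
  (+)t^(-31) = 1e-31
  (-)t^(-30) = -1e-30
  (+)t^(-29) = 1e-29
  (-)t^(-28) = -1e-28
  (+)t^(-27) = 1e-27
  (-)t^(-26) = -1e-26
  (+)t^(-25) = 1e-25
  (-)t^(-24) = -1e-24
  (+)t^(-23) = 1e-23
  (-)t^(-22) = -1e-22
  (+)t^(-21) = 1e-21
  (-)t^(-20) = -1e-20
  (+)t^(-19) = 1e-19
  (-)t^(-18) = -1e-18
  (+)t^(-17) = 1e-17
  (-)t^(-16) = -1e-16
  (+)t^(-15) = 1e-15
  (+)t^(-13) = 1e-13
Sum = (-1e-40) + (1e-39) + (-1e-38) + (1e-37) + (-1e-36) + (1e-35) + (-1e-34) + (1e-33) + (-1e-32) + (1e-31) + (-1e-30) + (1e-29) + (-1e-28) + (1e-27) + (-1e-26) + (1e-25) + (-1e-24) + (1e-23) + (-1e-22) + (1e-21) + (-1e-20) + (1e-19) + (-1e-18) + (1e-17) + (-1e-16) + (1e-15) + (1e-13)
= 1.009090909e-13
Rounded to 6 significant figures: 1.00909e-13

1.00909e-13


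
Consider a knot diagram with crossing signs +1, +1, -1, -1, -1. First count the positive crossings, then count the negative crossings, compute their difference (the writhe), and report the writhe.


Step 1: Count positive crossings (+1).
Positive crossings: 2
Step 2: Count negative crossings (-1).
Negative crossings: 3
Step 3: Writhe = (positive) - (negative)
w = 2 - 3 = -1
Step 4: |w| = 1, and w is negative

-1


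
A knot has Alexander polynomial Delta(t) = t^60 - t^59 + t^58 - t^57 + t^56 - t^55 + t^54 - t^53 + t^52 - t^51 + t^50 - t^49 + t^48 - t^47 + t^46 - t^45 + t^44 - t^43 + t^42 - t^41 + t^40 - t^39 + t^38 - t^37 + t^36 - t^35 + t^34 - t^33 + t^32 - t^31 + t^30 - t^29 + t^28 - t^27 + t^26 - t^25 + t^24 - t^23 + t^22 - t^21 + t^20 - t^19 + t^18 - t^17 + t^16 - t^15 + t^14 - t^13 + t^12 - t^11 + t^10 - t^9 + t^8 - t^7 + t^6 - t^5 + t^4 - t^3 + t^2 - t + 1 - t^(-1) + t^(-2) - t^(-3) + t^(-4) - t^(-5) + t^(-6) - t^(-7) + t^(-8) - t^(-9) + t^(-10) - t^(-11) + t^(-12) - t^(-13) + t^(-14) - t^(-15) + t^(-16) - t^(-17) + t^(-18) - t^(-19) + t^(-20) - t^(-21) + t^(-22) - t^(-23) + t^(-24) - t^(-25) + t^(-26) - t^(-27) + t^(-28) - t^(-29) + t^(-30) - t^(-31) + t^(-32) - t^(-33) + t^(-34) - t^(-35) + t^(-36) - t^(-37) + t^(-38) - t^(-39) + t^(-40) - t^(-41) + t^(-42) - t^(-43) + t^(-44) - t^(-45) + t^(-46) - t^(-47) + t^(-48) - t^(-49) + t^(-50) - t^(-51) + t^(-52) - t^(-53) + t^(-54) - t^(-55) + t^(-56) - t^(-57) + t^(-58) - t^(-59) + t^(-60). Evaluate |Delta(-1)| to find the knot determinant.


Step 1: The polynomial has 121 terms with alternating signs, exponents from 60 down to -60.
Step 2: Substitute t = -1. The i-th term has coefficient (-1)^i and exponent (m-i),
  so its value is (-1)^i * (-1)^(m-i) = (-1)^m = 1 for every i.
Step 3: All 121 terms equal 1, so Delta(-1) = 121 * (1) = 121
Step 4: |Delta(-1)| = 121

121


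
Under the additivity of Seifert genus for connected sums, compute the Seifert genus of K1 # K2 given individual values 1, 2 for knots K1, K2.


The Seifert genus is additive under connected sum.
Seifert genus(K1 # K2) = (1) + (2)
= 3

3


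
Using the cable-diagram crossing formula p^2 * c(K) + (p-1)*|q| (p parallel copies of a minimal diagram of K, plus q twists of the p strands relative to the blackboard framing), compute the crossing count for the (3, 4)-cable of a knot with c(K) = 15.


Step 1: Each of the c(K) crossings of the companion diagram becomes p*p = p^2 crossings among the p parallel strands, and each of the |q| twists s_1 s_2 ... s_(p-1) adds (p-1) crossings.
  Crossings = p^2 * c(K) + (p-1)*|q|
Step 2: = 3^2 * 15 + (3-1)*4
Step 3: = 9*15 + 2*4
Step 4: = 135 + 8 = 143

143


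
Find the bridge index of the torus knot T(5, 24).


The bridge number of T(p,q) is min(p,q).
min(5, 24) = 5

5


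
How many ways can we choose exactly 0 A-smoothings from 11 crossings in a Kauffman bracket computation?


We choose which 0 of 11 crossings get A-smoothings.
C(11, 0) = 11! / (0! * 11!)
= 1

1


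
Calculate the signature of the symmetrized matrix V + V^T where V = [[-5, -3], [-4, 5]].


Step 1: V + V^T = [[-10, -7], [-7, 10]]
Step 2: trace = 0, det = -149
Step 3: Discriminant = 0^2 - 4*(-149) = 596
Step 4: Eigenvalues: 12.2066, -12.2066
Step 5: Signature = (# positive eigenvalues) - (# negative eigenvalues) = 0

0


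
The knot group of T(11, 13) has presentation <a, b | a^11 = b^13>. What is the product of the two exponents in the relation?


The relation is a^11 = b^13.
Product of exponents = 11 * 13
= 143

143


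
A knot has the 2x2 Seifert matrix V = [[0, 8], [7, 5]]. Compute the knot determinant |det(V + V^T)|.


Step 1: Form V + V^T where V = [[0, 8], [7, 5]]
  V^T = [[0, 7], [8, 5]]
  V + V^T = [[0, 15], [15, 10]]
Step 2: det(V + V^T) = 0*10 - 15*15
  = 0 - 225 = -225
Step 3: Knot determinant = |det(V + V^T)| = |-225| = 225

225


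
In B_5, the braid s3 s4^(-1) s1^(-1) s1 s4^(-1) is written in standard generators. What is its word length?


The word length counts the number of generators (including inverses).
Listing each generator: s3, s4^(-1), s1^(-1), s1, s4^(-1)
There are 5 generators in this braid word.

5


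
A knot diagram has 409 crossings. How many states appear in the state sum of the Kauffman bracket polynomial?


Each crossing contributes 2 choices (A-smoothing or B-smoothing).
Total states = 2^409 = 1322111937580497197903830616065542079656809365928562438569297590548811582472622691650378420879430569695182424050046716608512

1322111937580497197903830616065542079656809365928562438569297590548811582472622691650378420879430569695182424050046716608512


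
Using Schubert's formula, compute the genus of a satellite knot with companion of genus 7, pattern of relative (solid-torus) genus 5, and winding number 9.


Schubert: g(satellite) = g_rel(pattern) + |winding| * g(companion),
where g_rel(pattern) is the genus of the pattern relative to the solid torus.
= 5 + 9 * 7
= 5 + 63 = 68

68


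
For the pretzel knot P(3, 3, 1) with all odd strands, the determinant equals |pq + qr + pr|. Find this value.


Step 1: Compute pq + qr + pr.
pq = 3*3 = 9
qr = 3*1 = 3
pr = 3*1 = 3
pq + qr + pr = 9 + 3 + 3 = 15
Step 2: Take absolute value.
det(P(3,3,1)) = |15| = 15

15


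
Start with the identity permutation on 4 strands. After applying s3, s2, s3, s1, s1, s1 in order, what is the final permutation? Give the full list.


Starting with identity [1, 2, 3, 4].
Apply generators in sequence:
  After s3: [1, 2, 4, 3]
  After s2: [1, 4, 2, 3]
  After s3: [1, 4, 3, 2]
  After s1: [4, 1, 3, 2]
  After s1: [1, 4, 3, 2]
  After s1: [4, 1, 3, 2]
Final permutation: [4, 1, 3, 2]

[4, 1, 3, 2]


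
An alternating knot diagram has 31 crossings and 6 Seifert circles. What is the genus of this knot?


For alternating knots, g = (c - s + 1)/2.
= (31 - 6 + 1)/2
= 26/2 = 13

13


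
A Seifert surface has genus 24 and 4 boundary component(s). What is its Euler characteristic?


chi = 2 - 2g - b
= 2 - 2*24 - 4
= 2 - 48 - 4 = -50

-50


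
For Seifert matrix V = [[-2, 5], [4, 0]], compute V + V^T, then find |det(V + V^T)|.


Step 1: Form V + V^T where V = [[-2, 5], [4, 0]]
  V^T = [[-2, 4], [5, 0]]
  V + V^T = [[-4, 9], [9, 0]]
Step 2: det(V + V^T) = (-4)*0 - 9*9
  = 0 - 81 = -81
Step 3: Knot determinant = |det(V + V^T)| = |-81| = 81

81


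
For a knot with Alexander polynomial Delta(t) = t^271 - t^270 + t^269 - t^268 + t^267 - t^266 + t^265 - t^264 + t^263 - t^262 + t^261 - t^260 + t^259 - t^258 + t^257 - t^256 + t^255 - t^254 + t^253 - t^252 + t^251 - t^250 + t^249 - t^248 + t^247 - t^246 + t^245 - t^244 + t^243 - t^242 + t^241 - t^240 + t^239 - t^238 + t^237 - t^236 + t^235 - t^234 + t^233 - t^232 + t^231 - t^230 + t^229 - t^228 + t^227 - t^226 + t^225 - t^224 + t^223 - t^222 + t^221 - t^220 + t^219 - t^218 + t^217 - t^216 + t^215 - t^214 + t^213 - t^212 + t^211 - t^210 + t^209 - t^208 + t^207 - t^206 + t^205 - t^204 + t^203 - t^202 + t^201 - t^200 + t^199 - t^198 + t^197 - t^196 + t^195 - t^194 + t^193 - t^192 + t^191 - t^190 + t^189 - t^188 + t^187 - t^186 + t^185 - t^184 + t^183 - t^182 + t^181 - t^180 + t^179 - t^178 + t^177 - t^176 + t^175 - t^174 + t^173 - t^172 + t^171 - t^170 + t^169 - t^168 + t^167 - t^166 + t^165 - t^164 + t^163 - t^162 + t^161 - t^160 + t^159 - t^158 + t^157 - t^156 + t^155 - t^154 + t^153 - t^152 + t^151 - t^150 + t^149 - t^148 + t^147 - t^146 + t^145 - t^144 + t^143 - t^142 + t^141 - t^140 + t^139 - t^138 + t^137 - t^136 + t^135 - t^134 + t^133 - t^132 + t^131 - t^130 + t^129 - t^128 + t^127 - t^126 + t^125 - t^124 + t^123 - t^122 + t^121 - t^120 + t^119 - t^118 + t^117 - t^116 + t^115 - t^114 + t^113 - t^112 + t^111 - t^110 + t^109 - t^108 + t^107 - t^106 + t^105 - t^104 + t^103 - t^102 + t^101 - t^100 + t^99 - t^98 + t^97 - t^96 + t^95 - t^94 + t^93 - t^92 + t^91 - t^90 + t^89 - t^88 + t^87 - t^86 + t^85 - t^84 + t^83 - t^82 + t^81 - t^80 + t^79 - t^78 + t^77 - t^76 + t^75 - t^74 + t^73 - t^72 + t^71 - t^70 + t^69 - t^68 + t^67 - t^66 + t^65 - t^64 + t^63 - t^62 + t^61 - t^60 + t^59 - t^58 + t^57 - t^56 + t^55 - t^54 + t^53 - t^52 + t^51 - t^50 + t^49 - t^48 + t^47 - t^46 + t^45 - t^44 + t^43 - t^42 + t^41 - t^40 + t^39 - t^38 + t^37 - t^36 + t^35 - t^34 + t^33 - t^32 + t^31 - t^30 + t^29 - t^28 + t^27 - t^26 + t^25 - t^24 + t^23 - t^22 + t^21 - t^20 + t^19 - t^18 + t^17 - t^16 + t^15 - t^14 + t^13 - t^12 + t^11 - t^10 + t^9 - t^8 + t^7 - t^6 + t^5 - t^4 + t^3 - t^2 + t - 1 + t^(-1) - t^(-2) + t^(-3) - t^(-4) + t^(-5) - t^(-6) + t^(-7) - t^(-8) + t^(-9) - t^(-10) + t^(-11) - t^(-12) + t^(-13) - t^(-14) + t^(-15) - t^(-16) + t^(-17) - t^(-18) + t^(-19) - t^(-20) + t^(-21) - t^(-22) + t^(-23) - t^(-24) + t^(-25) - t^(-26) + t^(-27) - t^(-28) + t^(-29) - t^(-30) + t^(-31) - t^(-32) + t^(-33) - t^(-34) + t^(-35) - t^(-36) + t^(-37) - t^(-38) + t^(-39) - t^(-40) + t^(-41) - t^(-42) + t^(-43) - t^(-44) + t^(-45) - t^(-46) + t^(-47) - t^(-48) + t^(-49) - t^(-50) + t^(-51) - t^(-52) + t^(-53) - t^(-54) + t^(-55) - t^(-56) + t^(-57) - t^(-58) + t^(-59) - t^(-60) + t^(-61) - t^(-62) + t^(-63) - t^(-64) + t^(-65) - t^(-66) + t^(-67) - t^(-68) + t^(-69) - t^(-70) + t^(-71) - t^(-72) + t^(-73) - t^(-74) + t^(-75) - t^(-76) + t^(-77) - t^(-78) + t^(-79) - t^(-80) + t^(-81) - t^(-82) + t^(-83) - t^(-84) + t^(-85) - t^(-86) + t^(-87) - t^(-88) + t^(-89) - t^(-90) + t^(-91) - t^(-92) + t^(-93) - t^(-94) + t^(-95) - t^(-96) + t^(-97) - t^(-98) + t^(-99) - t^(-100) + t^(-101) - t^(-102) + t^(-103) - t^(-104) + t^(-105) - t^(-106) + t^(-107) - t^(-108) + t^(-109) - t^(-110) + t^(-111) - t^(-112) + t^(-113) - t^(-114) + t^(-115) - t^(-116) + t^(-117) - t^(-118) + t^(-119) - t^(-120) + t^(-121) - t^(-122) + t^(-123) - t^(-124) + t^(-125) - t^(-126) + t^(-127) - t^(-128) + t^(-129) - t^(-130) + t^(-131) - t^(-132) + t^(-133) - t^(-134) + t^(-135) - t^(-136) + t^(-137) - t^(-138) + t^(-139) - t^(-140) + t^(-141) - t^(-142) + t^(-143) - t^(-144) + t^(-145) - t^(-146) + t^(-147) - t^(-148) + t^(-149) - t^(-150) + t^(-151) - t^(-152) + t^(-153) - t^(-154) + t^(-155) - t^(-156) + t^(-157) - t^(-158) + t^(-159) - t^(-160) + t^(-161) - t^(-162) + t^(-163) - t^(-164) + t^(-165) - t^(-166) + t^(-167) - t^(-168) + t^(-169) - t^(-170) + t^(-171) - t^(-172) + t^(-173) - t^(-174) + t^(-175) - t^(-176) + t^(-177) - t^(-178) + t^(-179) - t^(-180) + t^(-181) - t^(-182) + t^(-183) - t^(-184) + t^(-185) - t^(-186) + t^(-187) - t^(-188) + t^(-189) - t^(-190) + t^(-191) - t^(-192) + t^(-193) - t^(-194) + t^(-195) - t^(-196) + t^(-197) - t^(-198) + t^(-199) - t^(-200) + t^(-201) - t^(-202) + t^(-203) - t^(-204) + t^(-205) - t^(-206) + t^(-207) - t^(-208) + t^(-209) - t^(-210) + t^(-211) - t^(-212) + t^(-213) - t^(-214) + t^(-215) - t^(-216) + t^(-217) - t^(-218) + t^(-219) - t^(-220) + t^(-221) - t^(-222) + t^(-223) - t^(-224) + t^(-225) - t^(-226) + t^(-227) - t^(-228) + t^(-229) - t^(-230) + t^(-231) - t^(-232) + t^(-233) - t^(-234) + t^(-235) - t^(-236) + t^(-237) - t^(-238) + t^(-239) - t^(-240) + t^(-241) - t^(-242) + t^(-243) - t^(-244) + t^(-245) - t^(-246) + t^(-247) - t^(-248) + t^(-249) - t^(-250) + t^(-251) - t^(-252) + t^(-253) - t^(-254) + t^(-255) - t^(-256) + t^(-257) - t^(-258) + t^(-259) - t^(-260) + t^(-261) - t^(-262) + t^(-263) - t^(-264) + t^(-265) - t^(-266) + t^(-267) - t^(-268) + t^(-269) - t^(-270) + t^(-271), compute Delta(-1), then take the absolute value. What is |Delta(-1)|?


Step 1: The polynomial has 543 terms with alternating signs, exponents from 271 down to -271.
Step 2: Substitute t = -1. The i-th term has coefficient (-1)^i and exponent (m-i),
  so its value is (-1)^i * (-1)^(m-i) = (-1)^m = -1 for every i.
Step 3: All 543 terms equal -1, so Delta(-1) = 543 * (-1) = -543
Step 4: |Delta(-1)| = 543

543


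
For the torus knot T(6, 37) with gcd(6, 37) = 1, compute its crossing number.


For a torus knot T(p, q) with gcd(p,q)=1,
the crossing number is min(p*(q-1), q*(p-1)).
p*(q-1) = 6*36 = 216
q*(p-1) = 37*5 = 185
min(216, 185) = 185

185


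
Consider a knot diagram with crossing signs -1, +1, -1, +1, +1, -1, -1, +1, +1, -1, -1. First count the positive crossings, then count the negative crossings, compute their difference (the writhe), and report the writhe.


Step 1: Count positive crossings (+1).
Positive crossings: 5
Step 2: Count negative crossings (-1).
Negative crossings: 6
Step 3: Writhe = (positive) - (negative)
w = 5 - 6 = -1
Step 4: |w| = 1, and w is negative

-1


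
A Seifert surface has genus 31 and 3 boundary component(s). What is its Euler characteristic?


chi = 2 - 2g - b
= 2 - 2*31 - 3
= 2 - 62 - 3 = -63

-63


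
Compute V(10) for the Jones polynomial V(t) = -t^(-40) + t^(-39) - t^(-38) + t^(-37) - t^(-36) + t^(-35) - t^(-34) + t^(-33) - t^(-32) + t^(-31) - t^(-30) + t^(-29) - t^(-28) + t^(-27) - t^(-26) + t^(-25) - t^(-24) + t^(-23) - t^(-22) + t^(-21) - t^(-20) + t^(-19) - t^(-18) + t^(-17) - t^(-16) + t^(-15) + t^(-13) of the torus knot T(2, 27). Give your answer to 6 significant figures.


Substituting t = 10 into V(t) = -t^(-40) + t^(-39) - t^(-38) + t^(-37) - t^(-36) + t^(-35) - t^(-34) + t^(-33) - t^(-32) + t^(-31) - t^(-30) + t^(-29) - t^(-28) + t^(-27) - t^(-26) + t^(-25) - t^(-24) + t^(-23) - t^(-22) + t^(-21) - t^(-20) + t^(-19) - t^(-18) + t^(-17) - t^(-16) + t^(-15) + t^(-13):
  (-)t^(-40) = -1e-40
  (+)t^(-39) = 1e-39
  (-)t^(-38) = -1e-38
  (+)t^(-37) = 1e-37
  (-)t^(-36) = -1e-36
  (+)t^(-35) = 1e-35
  (-)t^(-34) = -1e-34
  (+)t^(-33) = 1e-33
  (-)t^(-32) = -1e-32
  (+)t^(-31) = 1e-31
  (-)t^(-30) = -1e-30
  (+)t^(-29) = 1e-29
  (-)t^(-28) = -1e-28
  (+)t^(-27) = 1e-27
  (-)t^(-26) = -1e-26
  (+)t^(-25) = 1e-25
  (-)t^(-24) = -1e-24
  (+)t^(-23) = 1e-23
  (-)t^(-22) = -1e-22
  (+)t^(-21) = 1e-21
  (-)t^(-20) = -1e-20
  (+)t^(-19) = 1e-19
  (-)t^(-18) = -1e-18
  (+)t^(-17) = 1e-17
  (-)t^(-16) = -1e-16
  (+)t^(-15) = 1e-15
  (+)t^(-13) = 1e-13
Sum = (-1e-40) + (1e-39) + (-1e-38) + (1e-37) + (-1e-36) + (1e-35) + (-1e-34) + (1e-33) + (-1e-32) + (1e-31) + (-1e-30) + (1e-29) + (-1e-28) + (1e-27) + (-1e-26) + (1e-25) + (-1e-24) + (1e-23) + (-1e-22) + (1e-21) + (-1e-20) + (1e-19) + (-1e-18) + (1e-17) + (-1e-16) + (1e-15) + (1e-13)
= 1.009090909e-13
Rounded to 6 significant figures: 1.00909e-13

1.00909e-13


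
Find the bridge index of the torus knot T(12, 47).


The bridge number of T(p,q) is min(p,q).
min(12, 47) = 12

12


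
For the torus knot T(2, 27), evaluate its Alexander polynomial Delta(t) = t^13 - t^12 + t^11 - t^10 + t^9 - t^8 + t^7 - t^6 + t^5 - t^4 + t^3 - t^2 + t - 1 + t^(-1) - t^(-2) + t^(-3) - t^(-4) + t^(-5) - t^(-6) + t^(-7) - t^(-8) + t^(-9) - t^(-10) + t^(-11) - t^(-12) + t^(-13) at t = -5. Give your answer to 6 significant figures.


Substituting t = -5 into Delta(t) = t^13 - t^12 + t^11 - t^10 + t^9 - t^8 + t^7 - t^6 + t^5 - t^4 + t^3 - t^2 + t - 1 + t^(-1) - t^(-2) + t^(-3) - t^(-4) + t^(-5) - t^(-6) + t^(-7) - t^(-8) + t^(-9) - t^(-10) + t^(-11) - t^(-12) + t^(-13):
Term values: (-1220703125) + (-244140625) + (-48828125) + (-9765625) + (-1953125) + (-390625) + (-78125) + (-15625) + (-3125) + (-625) + (-125) + (-25) + (-5) + (-1) + (-0.2) + (-0.04) + (-0.008) + (-0.0016) + (-0.00032) + (-6.4e-05) + (-1.28e-05) + (-2.56e-06) + (-5.12e-07) + (-1.024e-07) + (-2.048e-08) + (-4.096e-09) + (-8.192e-10)
Sum = -1525878906
Rounded to 6 significant figures: -1.52588e+09

-1.52588e+09


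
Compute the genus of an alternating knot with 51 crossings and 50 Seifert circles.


For alternating knots, g = (c - s + 1)/2.
= (51 - 50 + 1)/2
= 2/2 = 1

1


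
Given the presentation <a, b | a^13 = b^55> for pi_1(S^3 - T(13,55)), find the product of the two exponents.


The relation is a^13 = b^55.
Product of exponents = 13 * 55
= 715

715


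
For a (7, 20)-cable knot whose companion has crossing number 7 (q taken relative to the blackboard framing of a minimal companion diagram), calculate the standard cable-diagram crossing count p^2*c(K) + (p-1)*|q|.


Step 1: Each of the c(K) crossings of the companion diagram becomes p*p = p^2 crossings among the p parallel strands, and each of the |q| twists s_1 s_2 ... s_(p-1) adds (p-1) crossings.
  Crossings = p^2 * c(K) + (p-1)*|q|
Step 2: = 7^2 * 7 + (7-1)*20
Step 3: = 49*7 + 6*20
Step 4: = 343 + 120 = 463

463


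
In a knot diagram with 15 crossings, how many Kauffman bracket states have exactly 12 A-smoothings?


We choose which 12 of 15 crossings get A-smoothings.
C(15, 12) = 15! / (12! * 3!)
= 455

455


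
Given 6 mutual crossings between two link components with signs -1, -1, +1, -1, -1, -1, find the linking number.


Step 1: Count positive crossings: 1
Step 2: Count negative crossings: 5
Step 3: Sum of signs = 1 - 5 = -4
Step 4: Linking number = sum/2 = -4/2 = -2

-2


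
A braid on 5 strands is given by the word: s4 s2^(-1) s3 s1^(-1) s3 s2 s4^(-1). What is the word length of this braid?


The word length counts the number of generators (including inverses).
Listing each generator: s4, s2^(-1), s3, s1^(-1), s3, s2, s4^(-1)
There are 7 generators in this braid word.

7


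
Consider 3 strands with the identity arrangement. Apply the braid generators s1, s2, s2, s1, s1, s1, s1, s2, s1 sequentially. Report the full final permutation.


Starting with identity [1, 2, 3].
Apply generators in sequence:
  After s1: [2, 1, 3]
  After s2: [2, 3, 1]
  After s2: [2, 1, 3]
  After s1: [1, 2, 3]
  After s1: [2, 1, 3]
  After s1: [1, 2, 3]
  After s1: [2, 1, 3]
  After s2: [2, 3, 1]
  After s1: [3, 2, 1]
Final permutation: [3, 2, 1]

[3, 2, 1]


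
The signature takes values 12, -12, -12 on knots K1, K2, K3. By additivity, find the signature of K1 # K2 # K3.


The signature is additive under connected sum.
signature(K1 # K2 # K3) = (12) + (-12) + (-12)
= -12

-12


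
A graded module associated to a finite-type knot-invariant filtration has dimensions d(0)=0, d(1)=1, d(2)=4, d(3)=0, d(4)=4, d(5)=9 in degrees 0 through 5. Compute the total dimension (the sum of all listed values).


Total dimension = d(0) + d(1) + ... + d(5)
= 0 + 1 + 4 + 0 + 4 + 9
= 18

18


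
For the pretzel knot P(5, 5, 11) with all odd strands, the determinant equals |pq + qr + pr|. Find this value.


Step 1: Compute pq + qr + pr.
pq = 5*5 = 25
qr = 5*11 = 55
pr = 5*11 = 55
pq + qr + pr = 25 + 55 + 55 = 135
Step 2: Take absolute value.
det(P(5,5,11)) = |135| = 135

135


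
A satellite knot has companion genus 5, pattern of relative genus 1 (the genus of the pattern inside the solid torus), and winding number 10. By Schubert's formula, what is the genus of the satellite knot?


Schubert: g(satellite) = g_rel(pattern) + |winding| * g(companion),
where g_rel(pattern) is the genus of the pattern relative to the solid torus.
= 1 + 10 * 5
= 1 + 50 = 51

51


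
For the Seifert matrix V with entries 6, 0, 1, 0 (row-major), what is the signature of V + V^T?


Step 1: V + V^T = [[12, 1], [1, 0]]
Step 2: trace = 12, det = -1
Step 3: Discriminant = 12^2 - 4*(-1) = 148
Step 4: Eigenvalues: 12.0828, -0.0827625
Step 5: Signature = (# positive eigenvalues) - (# negative eigenvalues) = 0

0


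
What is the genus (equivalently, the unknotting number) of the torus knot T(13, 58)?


For a torus knot T(p,q), both the unknotting number and genus equal (p-1)(q-1)/2.
= (13-1)(58-1)/2
= 12*57/2
= 684/2 = 342

342


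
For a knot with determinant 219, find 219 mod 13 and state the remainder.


Step 1: A knot is p-colorable if and only if p divides its determinant.
Step 2: Compute 219 mod 13.
219 = 16 * 13 + 11
Step 3: 219 mod 13 = 11
Step 4: The knot is 13-colorable: no

11


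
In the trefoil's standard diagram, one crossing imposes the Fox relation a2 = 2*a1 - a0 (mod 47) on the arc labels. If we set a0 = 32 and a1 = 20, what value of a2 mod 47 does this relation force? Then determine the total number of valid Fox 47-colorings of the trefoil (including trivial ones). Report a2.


Step 1: Apply the given crossing relation 2*a1 - a0 - a2 = 0 (mod 47).
  a2 = 2*a1 - a0 mod 47
  a2 = 2*20 - 32 mod 47
  a2 = 40 - 32 mod 47
  a2 = 8 mod 47 = 8
Step 2: The trefoil has determinant 3.
  Number of Fox p-colorings (p prime) is p^2 if p = 3, else p.
  Since 47 does not divide 3, only trivial (constant) colorings exist.
  (So the trial a0 = 32, a1 = 20 with a0 != a1 does NOT extend to a valid coloring of the whole trefoil: the other two crossing relations require 3*(a1 - a0) = 0 (mod 47), which fails.)
  Total colorings = 47
Step 3: a2 = 8, total Fox 47-colorings = 47

8


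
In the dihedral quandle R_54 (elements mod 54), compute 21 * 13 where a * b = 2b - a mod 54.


21 * 13 = 2*13 - 21 mod 54
= 26 - 21 mod 54
= 5 mod 54 = 5

5


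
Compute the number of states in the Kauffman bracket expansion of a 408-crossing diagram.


Each crossing contributes 2 choices (A-smoothing or B-smoothing).
Total states = 2^408 = 661055968790248598951915308032771039828404682964281219284648795274405791236311345825189210439715284847591212025023358304256

661055968790248598951915308032771039828404682964281219284648795274405791236311345825189210439715284847591212025023358304256


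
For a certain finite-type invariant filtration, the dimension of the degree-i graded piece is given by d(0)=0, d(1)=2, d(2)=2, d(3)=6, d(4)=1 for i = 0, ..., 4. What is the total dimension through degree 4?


Total dimension = d(0) + d(1) + ... + d(4)
= 0 + 2 + 2 + 6 + 1
= 11

11


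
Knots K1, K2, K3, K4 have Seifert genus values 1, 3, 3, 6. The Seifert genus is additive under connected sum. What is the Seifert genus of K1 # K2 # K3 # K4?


The Seifert genus is additive under connected sum.
Seifert genus(K1 # K2 # K3 # K4) = (1) + (3) + (3) + (6)
= 13

13


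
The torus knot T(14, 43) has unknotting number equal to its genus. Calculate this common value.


For a torus knot T(p,q), both the unknotting number and genus equal (p-1)(q-1)/2.
= (14-1)(43-1)/2
= 13*42/2
= 546/2 = 273

273


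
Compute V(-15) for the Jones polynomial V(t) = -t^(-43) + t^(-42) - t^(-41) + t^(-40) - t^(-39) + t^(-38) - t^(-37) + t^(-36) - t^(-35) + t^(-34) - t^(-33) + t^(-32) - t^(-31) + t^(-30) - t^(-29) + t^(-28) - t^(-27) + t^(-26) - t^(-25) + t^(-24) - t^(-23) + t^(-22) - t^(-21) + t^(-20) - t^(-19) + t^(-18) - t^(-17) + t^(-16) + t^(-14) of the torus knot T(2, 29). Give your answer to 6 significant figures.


Substituting t = -15 into V(t) = -t^(-43) + t^(-42) - t^(-41) + t^(-40) - t^(-39) + t^(-38) - t^(-37) + t^(-36) - t^(-35) + t^(-34) - t^(-33) + t^(-32) - t^(-31) + t^(-30) - t^(-29) + t^(-28) - t^(-27) + t^(-26) - t^(-25) + t^(-24) - t^(-23) + t^(-22) - t^(-21) + t^(-20) - t^(-19) + t^(-18) - t^(-17) + t^(-16) + t^(-14):
  (-)t^(-43) = 2.67964e-51
  (+)t^(-42) = 4.01945e-50
  (-)t^(-41) = 6.02918e-49
  (+)t^(-40) = 9.04377e-48
  (-)t^(-39) = 1.35657e-46
  (+)t^(-38) = 2.03485e-45
  (-)t^(-37) = 3.05227e-44
  (+)t^(-36) = 4.57841e-43
  (-)t^(-35) = 6.86761e-42
  (+)t^(-34) = 1.03014e-40
  (-)t^(-33) = 1.54521e-39
  (+)t^(-32) = 2.31782e-38
  (-)t^(-31) = 3.47673e-37
  (+)t^(-30) = 5.2151e-36
  (-)t^(-29) = 7.82264e-35
  (+)t^(-28) = 1.1734e-33
  (-)t^(-27) = 1.76009e-32
  (+)t^(-26) = 2.64014e-31
  (-)t^(-25) = 3.96021e-30
  (+)t^(-24) = 5.94032e-29
  (-)t^(-23) = 8.91048e-28
  (+)t^(-22) = 1.33657e-26
  (-)t^(-21) = 2.00486e-25
  (+)t^(-20) = 3.00729e-24
  (-)t^(-19) = 4.51093e-23
  (+)t^(-18) = 6.76639e-22
  (-)t^(-17) = 1.01496e-20
  (+)t^(-16) = 1.52244e-19
  (+)t^(-14) = 3.42549e-17
Sum = (2.67964e-51) + (4.01945e-50) + (6.02918e-49) + (9.04377e-48) + (1.35657e-46) + (2.03485e-45) + (3.05227e-44) + (4.57841e-43) + (6.86761e-42) + (1.03014e-40) + (1.54521e-39) + (2.31782e-38) + (3.47673e-37) + (5.2151e-36) + (7.82264e-35) + (1.1734e-33) + (1.76009e-32) + (2.64014e-31) + (3.96021e-30) + (5.94032e-29) + (8.91048e-28) + (1.33657e-26) + (2.00486e-25) + (3.00729e-24) + (4.51093e-23) + (6.76639e-22) + (1.01496e-20) + (1.52244e-19) + (3.42549e-17)
= 3.441799235e-17
Rounded to 6 significant figures: 3.4418e-17

3.4418e-17


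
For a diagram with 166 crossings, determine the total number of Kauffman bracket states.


Each crossing contributes 2 choices (A-smoothing or B-smoothing).
Total states = 2^166 = 93536104789177786765035829293842113257979682750464

93536104789177786765035829293842113257979682750464


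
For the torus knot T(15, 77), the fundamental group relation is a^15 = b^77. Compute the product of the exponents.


The relation is a^15 = b^77.
Product of exponents = 15 * 77
= 1155

1155


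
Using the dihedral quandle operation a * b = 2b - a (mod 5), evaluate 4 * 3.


4 * 3 = 2*3 - 4 mod 5
= 6 - 4 mod 5
= 2 mod 5 = 2

2


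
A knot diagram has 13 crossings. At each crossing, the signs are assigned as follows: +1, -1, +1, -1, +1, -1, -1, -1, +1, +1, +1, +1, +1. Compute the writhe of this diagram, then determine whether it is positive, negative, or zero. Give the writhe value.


Step 1: Count positive crossings (+1).
Positive crossings: 8
Step 2: Count negative crossings (-1).
Negative crossings: 5
Step 3: Writhe = (positive) - (negative)
w = 8 - 5 = 3
Step 4: |w| = 3, and w is positive

3


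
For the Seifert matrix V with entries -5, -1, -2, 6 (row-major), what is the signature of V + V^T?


Step 1: V + V^T = [[-10, -3], [-3, 12]]
Step 2: trace = 2, det = -129
Step 3: Discriminant = 2^2 - 4*(-129) = 520
Step 4: Eigenvalues: 12.4018, -10.4018
Step 5: Signature = (# positive eigenvalues) - (# negative eigenvalues) = 0

0


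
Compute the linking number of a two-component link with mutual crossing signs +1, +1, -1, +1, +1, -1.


Step 1: Count positive crossings: 4
Step 2: Count negative crossings: 2
Step 3: Sum of signs = 4 - 2 = 2
Step 4: Linking number = sum/2 = 2/2 = 1

1


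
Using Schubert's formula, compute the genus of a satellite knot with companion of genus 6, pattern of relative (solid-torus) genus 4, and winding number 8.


Schubert: g(satellite) = g_rel(pattern) + |winding| * g(companion),
where g_rel(pattern) is the genus of the pattern relative to the solid torus.
= 4 + 8 * 6
= 4 + 48 = 52

52


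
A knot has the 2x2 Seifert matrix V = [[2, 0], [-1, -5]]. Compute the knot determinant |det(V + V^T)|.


Step 1: Form V + V^T where V = [[2, 0], [-1, -5]]
  V^T = [[2, -1], [0, -5]]
  V + V^T = [[4, -1], [-1, -10]]
Step 2: det(V + V^T) = 4*(-10) - (-1)*(-1)
  = -40 - 1 = -41
Step 3: Knot determinant = |det(V + V^T)| = |-41| = 41

41


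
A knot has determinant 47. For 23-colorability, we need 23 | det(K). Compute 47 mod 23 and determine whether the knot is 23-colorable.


Step 1: A knot is p-colorable if and only if p divides its determinant.
Step 2: Compute 47 mod 23.
47 = 2 * 23 + 1
Step 3: 47 mod 23 = 1
Step 4: The knot is 23-colorable: no

1


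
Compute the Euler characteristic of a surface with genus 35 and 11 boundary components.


chi = 2 - 2g - b
= 2 - 2*35 - 11
= 2 - 70 - 11 = -79

-79


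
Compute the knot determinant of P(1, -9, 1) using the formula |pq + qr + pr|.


Step 1: Compute pq + qr + pr.
pq = 1*(-9) = -9
qr = (-9)*1 = -9
pr = 1*1 = 1
pq + qr + pr = -9 + (-9) + 1 = -17
Step 2: Take absolute value.
det(P(1,-9,1)) = |-17| = 17

17


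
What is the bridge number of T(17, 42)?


The bridge number of T(p,q) is min(p,q).
min(17, 42) = 17

17


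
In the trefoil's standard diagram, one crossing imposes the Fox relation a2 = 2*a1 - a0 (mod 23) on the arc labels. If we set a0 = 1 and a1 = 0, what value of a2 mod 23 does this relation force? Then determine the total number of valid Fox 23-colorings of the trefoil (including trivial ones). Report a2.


Step 1: Apply the given crossing relation 2*a1 - a0 - a2 = 0 (mod 23).
  a2 = 2*a1 - a0 mod 23
  a2 = 2*0 - 1 mod 23
  a2 = 0 - 1 mod 23
  a2 = -1 mod 23 = 22
Step 2: The trefoil has determinant 3.
  Number of Fox p-colorings (p prime) is p^2 if p = 3, else p.
  Since 23 does not divide 3, only trivial (constant) colorings exist.
  (So the trial a0 = 1, a1 = 0 with a0 != a1 does NOT extend to a valid coloring of the whole trefoil: the other two crossing relations require 3*(a1 - a0) = 0 (mod 23), which fails.)
  Total colorings = 23
Step 3: a2 = 22, total Fox 23-colorings = 23

22


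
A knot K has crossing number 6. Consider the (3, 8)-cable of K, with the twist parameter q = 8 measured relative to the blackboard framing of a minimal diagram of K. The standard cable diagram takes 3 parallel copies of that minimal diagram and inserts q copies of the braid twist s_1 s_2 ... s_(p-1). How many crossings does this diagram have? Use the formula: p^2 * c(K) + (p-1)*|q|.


Step 1: Each of the c(K) crossings of the companion diagram becomes p*p = p^2 crossings among the p parallel strands, and each of the |q| twists s_1 s_2 ... s_(p-1) adds (p-1) crossings.
  Crossings = p^2 * c(K) + (p-1)*|q|
Step 2: = 3^2 * 6 + (3-1)*8
Step 3: = 9*6 + 2*8
Step 4: = 54 + 16 = 70

70


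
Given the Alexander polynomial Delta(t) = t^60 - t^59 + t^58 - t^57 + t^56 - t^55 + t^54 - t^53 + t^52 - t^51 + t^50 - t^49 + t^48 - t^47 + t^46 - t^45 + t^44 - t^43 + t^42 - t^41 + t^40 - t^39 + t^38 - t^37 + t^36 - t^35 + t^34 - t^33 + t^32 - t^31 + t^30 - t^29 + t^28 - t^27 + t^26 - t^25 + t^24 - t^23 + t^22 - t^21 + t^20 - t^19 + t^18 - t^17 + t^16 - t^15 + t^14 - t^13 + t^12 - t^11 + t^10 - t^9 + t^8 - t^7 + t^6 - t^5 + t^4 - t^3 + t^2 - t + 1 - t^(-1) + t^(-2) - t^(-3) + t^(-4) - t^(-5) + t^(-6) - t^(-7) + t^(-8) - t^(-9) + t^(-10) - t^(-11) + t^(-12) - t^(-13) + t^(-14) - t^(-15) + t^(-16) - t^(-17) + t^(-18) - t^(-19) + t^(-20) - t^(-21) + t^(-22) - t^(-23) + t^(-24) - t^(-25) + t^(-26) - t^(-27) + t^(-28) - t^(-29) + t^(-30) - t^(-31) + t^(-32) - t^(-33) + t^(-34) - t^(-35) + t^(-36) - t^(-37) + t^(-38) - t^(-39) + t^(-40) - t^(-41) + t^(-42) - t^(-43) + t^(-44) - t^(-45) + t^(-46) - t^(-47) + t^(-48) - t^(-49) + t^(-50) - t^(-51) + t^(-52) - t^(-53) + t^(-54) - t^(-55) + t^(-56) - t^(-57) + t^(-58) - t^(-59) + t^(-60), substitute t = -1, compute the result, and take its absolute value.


Step 1: The polynomial has 121 terms with alternating signs, exponents from 60 down to -60.
Step 2: Substitute t = -1. The i-th term has coefficient (-1)^i and exponent (m-i),
  so its value is (-1)^i * (-1)^(m-i) = (-1)^m = 1 for every i.
Step 3: All 121 terms equal 1, so Delta(-1) = 121 * (1) = 121
Step 4: |Delta(-1)| = 121

121


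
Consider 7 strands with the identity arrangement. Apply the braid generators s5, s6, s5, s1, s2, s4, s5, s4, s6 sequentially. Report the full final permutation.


Starting with identity [1, 2, 3, 4, 5, 6, 7].
Apply generators in sequence:
  After s5: [1, 2, 3, 4, 6, 5, 7]
  After s6: [1, 2, 3, 4, 6, 7, 5]
  After s5: [1, 2, 3, 4, 7, 6, 5]
  After s1: [2, 1, 3, 4, 7, 6, 5]
  After s2: [2, 3, 1, 4, 7, 6, 5]
  After s4: [2, 3, 1, 7, 4, 6, 5]
  After s5: [2, 3, 1, 7, 6, 4, 5]
  After s4: [2, 3, 1, 6, 7, 4, 5]
  After s6: [2, 3, 1, 6, 7, 5, 4]
Final permutation: [2, 3, 1, 6, 7, 5, 4]

[2, 3, 1, 6, 7, 5, 4]


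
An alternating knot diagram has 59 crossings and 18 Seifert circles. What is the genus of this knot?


For alternating knots, g = (c - s + 1)/2.
= (59 - 18 + 1)/2
= 42/2 = 21

21


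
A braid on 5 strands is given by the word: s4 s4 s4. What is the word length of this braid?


The word length counts the number of generators (including inverses).
Listing each generator: s4, s4, s4
There are 3 generators in this braid word.

3


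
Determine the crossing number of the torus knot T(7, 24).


For a torus knot T(p, q) with gcd(p,q)=1,
the crossing number is min(p*(q-1), q*(p-1)).
p*(q-1) = 7*23 = 161
q*(p-1) = 24*6 = 144
min(161, 144) = 144

144


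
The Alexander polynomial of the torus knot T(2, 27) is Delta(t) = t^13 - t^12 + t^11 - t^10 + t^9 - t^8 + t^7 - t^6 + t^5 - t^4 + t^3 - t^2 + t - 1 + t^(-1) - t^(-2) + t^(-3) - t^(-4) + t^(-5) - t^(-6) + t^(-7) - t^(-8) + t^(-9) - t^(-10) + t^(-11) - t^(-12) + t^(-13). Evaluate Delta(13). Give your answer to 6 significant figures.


Substituting t = 13 into Delta(t) = t^13 - t^12 + t^11 - t^10 + t^9 - t^8 + t^7 - t^6 + t^5 - t^4 + t^3 - t^2 + t - 1 + t^(-1) - t^(-2) + t^(-3) - t^(-4) + t^(-5) - t^(-6) + t^(-7) - t^(-8) + t^(-9) - t^(-10) + t^(-11) - t^(-12) + t^(-13):
Term values: (302875106592253) + (-23298085122481) + (1792160394037) + (-137858491849) + (10604499373) + (-815730721) + (62748517) + (-4826809) + (371293) + (-28561) + (2197) + (-169) + (13) + (-1) + (0.0769231) + (-0.00591716) + (0.000455166) + (-3.50128e-05) + (2.69329e-06) + (-2.07176e-07) + (1.59366e-08) + (-1.22589e-09) + (9.42996e-11) + (-7.25382e-12) + (5.57986e-13) + (-4.2922e-14) + (3.30169e-15)
Sum = 2.812411704e+14
Rounded to 6 significant figures: 2.81241e+14

2.81241e+14


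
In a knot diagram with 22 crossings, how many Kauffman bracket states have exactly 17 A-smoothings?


We choose which 17 of 22 crossings get A-smoothings.
C(22, 17) = 22! / (17! * 5!)
= 26334

26334


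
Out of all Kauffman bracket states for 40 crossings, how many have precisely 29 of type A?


We choose which 29 of 40 crossings get A-smoothings.
C(40, 29) = 40! / (29! * 11!)
= 2311801440

2311801440


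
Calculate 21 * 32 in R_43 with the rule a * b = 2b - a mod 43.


21 * 32 = 2*32 - 21 mod 43
= 64 - 21 mod 43
= 43 mod 43 = 0

0


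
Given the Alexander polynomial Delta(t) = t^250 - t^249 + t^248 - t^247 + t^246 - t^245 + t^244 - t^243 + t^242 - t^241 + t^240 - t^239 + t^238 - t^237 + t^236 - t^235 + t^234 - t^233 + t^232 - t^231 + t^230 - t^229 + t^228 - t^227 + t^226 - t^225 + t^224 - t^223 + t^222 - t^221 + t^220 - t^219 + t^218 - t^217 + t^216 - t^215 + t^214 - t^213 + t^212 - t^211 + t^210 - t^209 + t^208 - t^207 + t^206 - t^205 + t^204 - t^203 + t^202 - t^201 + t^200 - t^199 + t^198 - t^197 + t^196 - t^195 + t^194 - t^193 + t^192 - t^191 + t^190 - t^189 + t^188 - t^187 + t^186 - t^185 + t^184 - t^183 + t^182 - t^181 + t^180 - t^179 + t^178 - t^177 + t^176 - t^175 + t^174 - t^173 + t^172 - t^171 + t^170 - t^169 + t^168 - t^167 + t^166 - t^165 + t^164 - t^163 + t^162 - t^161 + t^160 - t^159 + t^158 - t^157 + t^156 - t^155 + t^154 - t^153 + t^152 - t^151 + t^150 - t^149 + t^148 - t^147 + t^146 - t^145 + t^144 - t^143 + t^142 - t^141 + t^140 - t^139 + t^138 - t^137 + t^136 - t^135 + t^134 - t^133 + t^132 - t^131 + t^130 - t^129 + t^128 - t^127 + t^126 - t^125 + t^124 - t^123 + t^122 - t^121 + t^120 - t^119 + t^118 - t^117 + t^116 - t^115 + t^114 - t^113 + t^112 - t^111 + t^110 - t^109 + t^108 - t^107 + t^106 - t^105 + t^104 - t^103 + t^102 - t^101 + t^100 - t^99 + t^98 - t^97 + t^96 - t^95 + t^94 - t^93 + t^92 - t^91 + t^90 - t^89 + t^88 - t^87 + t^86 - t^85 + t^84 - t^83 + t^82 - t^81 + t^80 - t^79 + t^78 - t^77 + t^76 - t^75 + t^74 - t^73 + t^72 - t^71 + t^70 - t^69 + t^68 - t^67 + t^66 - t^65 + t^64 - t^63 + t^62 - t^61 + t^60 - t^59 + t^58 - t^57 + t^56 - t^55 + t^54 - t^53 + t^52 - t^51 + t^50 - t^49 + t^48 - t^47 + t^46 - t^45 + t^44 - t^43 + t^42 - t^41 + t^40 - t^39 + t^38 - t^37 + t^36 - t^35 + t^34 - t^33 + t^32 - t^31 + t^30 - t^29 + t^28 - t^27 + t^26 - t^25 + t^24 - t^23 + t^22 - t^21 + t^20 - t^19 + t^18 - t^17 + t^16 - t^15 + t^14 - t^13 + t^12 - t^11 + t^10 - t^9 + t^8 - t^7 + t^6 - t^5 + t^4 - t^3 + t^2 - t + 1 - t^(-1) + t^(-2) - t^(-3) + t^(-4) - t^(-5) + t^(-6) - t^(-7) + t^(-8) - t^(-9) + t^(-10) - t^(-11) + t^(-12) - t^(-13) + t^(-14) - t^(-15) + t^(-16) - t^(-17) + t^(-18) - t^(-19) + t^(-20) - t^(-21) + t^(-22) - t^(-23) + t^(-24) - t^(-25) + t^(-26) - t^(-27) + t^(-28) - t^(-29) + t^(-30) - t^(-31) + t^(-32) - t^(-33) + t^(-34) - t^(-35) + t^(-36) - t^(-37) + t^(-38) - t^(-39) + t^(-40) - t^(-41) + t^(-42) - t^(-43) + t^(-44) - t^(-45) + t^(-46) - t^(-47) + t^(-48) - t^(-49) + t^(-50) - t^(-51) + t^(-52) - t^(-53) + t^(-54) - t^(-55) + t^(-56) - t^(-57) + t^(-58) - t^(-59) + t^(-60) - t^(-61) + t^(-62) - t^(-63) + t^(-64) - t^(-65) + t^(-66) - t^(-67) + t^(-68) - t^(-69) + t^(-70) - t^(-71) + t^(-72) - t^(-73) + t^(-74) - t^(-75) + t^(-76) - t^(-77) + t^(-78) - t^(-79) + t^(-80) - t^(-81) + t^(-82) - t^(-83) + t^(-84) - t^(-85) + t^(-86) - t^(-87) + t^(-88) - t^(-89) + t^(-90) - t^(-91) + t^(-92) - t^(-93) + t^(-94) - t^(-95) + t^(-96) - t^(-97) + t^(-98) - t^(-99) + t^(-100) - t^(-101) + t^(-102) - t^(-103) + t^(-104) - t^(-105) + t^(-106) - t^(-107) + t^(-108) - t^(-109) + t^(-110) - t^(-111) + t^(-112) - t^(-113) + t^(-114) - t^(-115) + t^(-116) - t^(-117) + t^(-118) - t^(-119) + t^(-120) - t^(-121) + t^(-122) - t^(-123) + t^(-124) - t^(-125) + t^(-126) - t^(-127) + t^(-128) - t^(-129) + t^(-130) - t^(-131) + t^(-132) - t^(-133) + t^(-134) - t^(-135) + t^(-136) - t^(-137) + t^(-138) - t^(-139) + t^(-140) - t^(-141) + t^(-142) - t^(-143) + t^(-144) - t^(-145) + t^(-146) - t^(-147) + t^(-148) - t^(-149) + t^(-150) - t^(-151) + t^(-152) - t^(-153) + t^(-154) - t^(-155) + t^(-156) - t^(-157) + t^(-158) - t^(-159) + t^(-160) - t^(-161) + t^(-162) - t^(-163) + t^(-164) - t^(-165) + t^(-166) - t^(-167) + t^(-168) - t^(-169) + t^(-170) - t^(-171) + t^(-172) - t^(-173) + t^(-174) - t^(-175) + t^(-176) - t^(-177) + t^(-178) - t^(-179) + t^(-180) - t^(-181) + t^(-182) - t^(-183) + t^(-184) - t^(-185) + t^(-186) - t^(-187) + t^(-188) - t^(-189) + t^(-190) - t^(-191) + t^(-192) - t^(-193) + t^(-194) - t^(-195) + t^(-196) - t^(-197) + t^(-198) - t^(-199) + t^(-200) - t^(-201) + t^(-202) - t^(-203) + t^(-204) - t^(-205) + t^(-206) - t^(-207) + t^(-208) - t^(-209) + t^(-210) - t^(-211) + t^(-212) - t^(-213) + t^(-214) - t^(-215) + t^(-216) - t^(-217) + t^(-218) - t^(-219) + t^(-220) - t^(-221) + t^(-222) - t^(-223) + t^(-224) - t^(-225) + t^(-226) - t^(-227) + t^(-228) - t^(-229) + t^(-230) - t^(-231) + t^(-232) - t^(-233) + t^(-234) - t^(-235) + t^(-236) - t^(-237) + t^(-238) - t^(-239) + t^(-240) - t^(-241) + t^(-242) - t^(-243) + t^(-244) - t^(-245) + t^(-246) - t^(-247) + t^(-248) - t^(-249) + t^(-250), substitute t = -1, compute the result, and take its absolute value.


Step 1: The polynomial has 501 terms with alternating signs, exponents from 250 down to -250.
Step 2: Substitute t = -1. The i-th term has coefficient (-1)^i and exponent (m-i),
  so its value is (-1)^i * (-1)^(m-i) = (-1)^m = 1 for every i.
Step 3: All 501 terms equal 1, so Delta(-1) = 501 * (1) = 501
Step 4: |Delta(-1)| = 501

501
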